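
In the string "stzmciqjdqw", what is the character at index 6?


Input string: 'stzmciqjdqw'
Operation: get character at index 6
Index mapping: s[0]='s', s[1]='t', s[2]='z', s[3]='m', s[4]='c', s[5]='i', s[6]='q'
Result: 'q'


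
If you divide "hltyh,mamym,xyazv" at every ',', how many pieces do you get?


Input string: 'hltyh,mamym,xyazv'
Delimiter: ','
Split result: 'hltyh', 'mamym', 'xyazv'
Number of parts: 3


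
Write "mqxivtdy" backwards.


Input string: 'mqxivtdy'
Operation: reverse character order
Original order: 'm' -> 'q' -> 'x' -> 'i' -> 'v' -> 't' -> 'd' -> 'y'
Reversed order: 'y' -> 'd' -> 't' -> 'v' -> 'i' -> 'x' -> 'q' -> 'm'
Result: ydtvixqm


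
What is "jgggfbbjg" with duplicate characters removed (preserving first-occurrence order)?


Input: 'jgggfbbjg'
Operation: keep first occurrence of each character
Scan: s[0]='j' new -> keep; s[1]='g' new -> keep; s[2]='g' seen -> skip; s[3]='g' seen -> skip; s[4]='f' new -> keep; s[5]='b' new -> keep; s[6]='b' seen -> skip; s[7]='j' seen -> skip; s[8]='g' seen -> skip
Result: jgfb


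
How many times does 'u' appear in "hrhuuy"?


Input string: 'hrhuuy'
Target character: 'u'
Scan each position: s[3]='u', s[4]='u'
Matches found at indices: 3, 4
Total: 2


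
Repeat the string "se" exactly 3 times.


Input string: 'se'
Operation: repeat 3 times
Concatenation: 'se' + 'se' + 'se'
Result: sesese


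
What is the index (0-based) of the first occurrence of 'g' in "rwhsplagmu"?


Input string: 'rwhsplagmu'
Target: 'g'
Scanning left to right: s[0]='r', s[1]='w', s[2]='h', s[3]='s', s[4]='p', s[5]='l', s[6]='a', s[7]='g'
First match at index: 7


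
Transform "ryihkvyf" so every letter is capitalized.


Input string: 'ryihkvyf'
Operation: convert each letter to uppercase
Mapping: 'r'->'R', 'y'->'Y', 'i'->'I', 'h'->'H', 'k'->'K', 'v'->'V', 'y'->'Y', 'f'->'F'
Result: RYIHKVYF


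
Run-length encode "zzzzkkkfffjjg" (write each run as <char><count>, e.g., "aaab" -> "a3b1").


Input: 'zzzzkkkfffjjg'
Operation: identify consecutive runs
Runs: 'zzzz' -> z4, 'kkk' -> k3, 'fff' -> f3, 'jj' -> j2, 'g' -> g1
Encoded: z4k3f3j2g1


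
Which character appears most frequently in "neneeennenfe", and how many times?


Input: 'neneeennenfe'
Operation: tally each character
Counts: 'e':6, 'f':1, 'n':5
Maximum: 'e' appears 6 times


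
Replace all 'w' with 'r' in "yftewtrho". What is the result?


Input string: 'yftewtrho'
Operation: replace 'w' with 'r'
Positions of 'w': 4
After replacement: yftertrho


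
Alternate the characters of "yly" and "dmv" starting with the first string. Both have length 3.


String 1: 'yly'
String 2: 'dmv'
Operation: alternate characters
Pairs: 'y'+'d', 'l'+'m', 'y'+'v'
Result: ydlmyv


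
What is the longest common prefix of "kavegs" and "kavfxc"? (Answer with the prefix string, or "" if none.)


String 1: 'kavegs'
String 2: 'kavfxc'
Compare position by position:
pos 0: 'k' vs 'k' match
pos 1: 'a' vs 'a' match
pos 2: 'v' vs 'v' match
pos 3: 'e' vs 'f' differ -> stop
Longest common prefix: "kav" (length 3)


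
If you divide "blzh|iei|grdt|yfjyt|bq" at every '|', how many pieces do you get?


Input string: 'blzh|iei|grdt|yfjyt|bq'
Delimiter: '|'
Split result: 'blzh', 'iei', 'grdt', 'yfjyt', 'bq'
Number of parts: 5


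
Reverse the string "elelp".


Input string: 'elelp'
Operation: reverse character order
Original order: 'e' -> 'l' -> 'e' -> 'l' -> 'p'
Reversed order: 'p' -> 'l' -> 'e' -> 'l' -> 'e'
Result: plele


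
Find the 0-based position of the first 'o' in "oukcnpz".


Input string: 'oukcnpz'
Target: 'o'
Scanning left to right: s[0]='o'
First match at index: 0


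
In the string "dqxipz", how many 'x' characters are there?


Input string: 'dqxipz'
Target character: 'x'
Scan each position: s[2]='x'
Matches found at indices: 2
Total: 1


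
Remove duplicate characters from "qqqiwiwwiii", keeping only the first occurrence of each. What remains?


Input: 'qqqiwiwwiii'
Operation: keep first occurrence of each character
Scan: s[0]='q' new -> keep; s[1]='q' seen -> skip; s[2]='q' seen -> skip; s[3]='i' new -> keep; s[4]='w' new -> keep; s[5]='i' seen -> skip; s[6]='w' seen -> skip; s[7]='w' seen -> skip; s[8]='i' seen -> skip; s[9]='i' seen -> skip; s[10]='i' seen -> skip
Result: qiw


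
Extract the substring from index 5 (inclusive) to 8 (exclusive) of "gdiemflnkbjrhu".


Input string: 'gdiemflnkbjrhu'
Operation: slice [5:8]
Extract characters: s[5]='f', s[6]='l', s[7]='n'
Result: fln


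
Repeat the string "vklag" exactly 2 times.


Input string: 'vklag'
Operation: repeat 2 times
Concatenation: 'vklag' + 'vklag'
Result: vklagvklag


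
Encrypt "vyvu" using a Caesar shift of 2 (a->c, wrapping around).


Input: 'vyvu', shift = 2
Operation: for each letter, (position + 2) mod 26
Mapping: 'v'(21+2=23)->'x', 'y'(24+2=26, 26 mod 26=0)->'a', 'v'(21+2=23)->'x', 'u'(20+2=22)->'w'
Result: xaxw


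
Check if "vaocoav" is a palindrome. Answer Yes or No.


Input string: 'vaocoav'
Reversed: 'vaocoav'
Compare pairs: s[0]='v' vs s[6]='v' (match), s[1]='a' vs s[5]='a' (match), s[2]='o' vs s[4]='o' (match)
Palindrome: Yes


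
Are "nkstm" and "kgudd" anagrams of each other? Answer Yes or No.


String 1: 'nkstm' -> sorted: 'kmnst'
String 2: 'kgudd' -> sorted: 'ddgku'
Compare sorted forms: 'kmnst' != 'ddgku'
Anagram: No


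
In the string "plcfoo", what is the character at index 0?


Input string: 'plcfoo'
Operation: get character at index 0
Index mapping: s[0]='p'
Result: 'p'


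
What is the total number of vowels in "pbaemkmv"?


Input string: 'pbaemkmv'
Operation: count vowels (a, e, i, o, u)
Scan: s[0]='p', s[1]='b', s[2]='a' (vowel), s[3]='e' (vowel), s[4]='m', s[5]='k', s[6]='m', s[7]='v'
Vowels found: 2
Result: 2


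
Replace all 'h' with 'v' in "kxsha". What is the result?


Input string: 'kxsha'
Operation: replace 'h' with 'v'
Positions of 'h': 3
After replacement: kxsva


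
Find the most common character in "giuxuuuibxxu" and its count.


Input: 'giuxuuuibxxu'
Operation: tally each character
Counts: 'b':1, 'g':1, 'i':2, 'u':5, 'x':3
Maximum: 'u' appears 5 times


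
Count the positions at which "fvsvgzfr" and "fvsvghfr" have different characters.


String 1: 'fvsvgzfr'
String 2: 'fvsvghfr'
Compare each position: pos 0: 'f'=='f', pos 1: 'v'=='v', pos 2: 's'=='s', pos 3: 'v'=='v', pos 4: 'g'=='g', pos 5: 'z'!='h', pos 6: 'f'=='f', pos 7: 'r'=='r'
Differing positions: 1
Hamming distance: 1


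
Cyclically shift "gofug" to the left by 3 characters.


Input: 'gofug', shift = 3
Operation: split at index 3 and swap parts
Front part s[0:3] = 'gof'
Back part s[3:] = 'ug'
Rotated = back + front = 'ug' + 'gof'
Result: uggof


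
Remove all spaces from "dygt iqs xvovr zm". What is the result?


Input string: 'dygt iqs xvovr zm'
Operation: remove all spaces
Words: 'dygt', 'iqs', 'xvovr', 'zm'
Join without spaces: dygtiqsxvovrzm


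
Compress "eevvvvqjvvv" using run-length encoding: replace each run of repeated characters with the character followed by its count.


Input: 'eevvvvqjvvv'
Operation: identify consecutive runs
Runs: 'ee' -> e2, 'vvvv' -> v4, 'q' -> q1, 'j' -> j1, 'vvv' -> v3
Encoded: e2v4q1j1v3


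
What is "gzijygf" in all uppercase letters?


Input string: 'gzijygf'
Operation: convert each letter to uppercase
Mapping: 'g'->'G', 'z'->'Z', 'i'->'I', 'j'->'J', 'y'->'Y', 'g'->'G', 'f'->'F'
Result: GZIJYGF


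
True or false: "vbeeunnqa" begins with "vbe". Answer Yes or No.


Input string: 'vbeeunnqa'
Prefix to check: 'vbe'
First 3 characters of input: 'vbe'
Match: True
Result: Yes


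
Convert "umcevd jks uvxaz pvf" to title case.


Input string: 'umcevd jks uvxaz pvf'
Operation: capitalize first letter of each word
Word transformations: 'umcevd'->'Umcevd', 'jks'->'Jks', 'uvxaz'->'Uvxaz', 'pvf'->'Pvf'
Result: Umcevd Jks Uvxaz Pvf


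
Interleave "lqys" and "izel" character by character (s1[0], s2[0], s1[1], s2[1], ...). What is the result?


String 1: 'lqys'
String 2: 'izel'
Operation: alternate characters
Pairs: 'l'+'i', 'q'+'z', 'y'+'e', 's'+'l'
Result: liqzyesl


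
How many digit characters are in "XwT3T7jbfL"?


Input string: 'XwT3T7jbfL'
Operation: count digit characters (0-9)
Scan: 'X', 'w', 'T', '3'(digit), 'T', '7'(digit), 'j', 'b', 'f', 'L'
Digits found: 2
Result: 2


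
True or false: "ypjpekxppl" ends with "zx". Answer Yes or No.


Input string: 'ypjpekxppl'
Suffix to check: 'zx'
Last 2 characters of input: 'pl'
Match: False
Result: No


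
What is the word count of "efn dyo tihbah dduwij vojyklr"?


Input string: 'efn dyo tihbah dduwij vojyklr'
Operation: split by spaces
Words found: 'efn', 'dyo', 'tihbah', 'dduwij', 'vojyklr'
Word count: 5


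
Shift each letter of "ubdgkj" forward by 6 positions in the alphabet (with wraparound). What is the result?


Input: 'ubdgkj', shift = 6
Operation: for each letter, (position + 6) mod 26
Mapping: 'u'(20+6=26, 26 mod 26=0)->'a', 'b'(1+6=7)->'h', 'd'(3+6=9)->'j', 'g'(6+6=12)->'m', 'k'(10+6=16)->'q', 'j'(9+6=15)->'p'
Result: ahjmqp


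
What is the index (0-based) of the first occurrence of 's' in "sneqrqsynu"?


Input string: 'sneqrqsynu'
Target: 's'
Scanning left to right: s[0]='s'
First match at index: 0


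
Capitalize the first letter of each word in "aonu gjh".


Input string: 'aonu gjh'
Operation: capitalize first letter of each word
Word transformations: 'aonu'->'Aonu', 'gjh'->'Gjh'
Result: Aonu Gjh


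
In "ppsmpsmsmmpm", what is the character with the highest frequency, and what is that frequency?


Input: 'ppsmpsmsmmpm'
Operation: tally each character
Counts: 'm':5, 'p':4, 's':3
Maximum: 'm' appears 5 times


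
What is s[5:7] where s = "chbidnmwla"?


Input string: 'chbidnmwla'
Operation: slice [5:7]
Extract characters: s[5]='n', s[6]='m'
Result: nm


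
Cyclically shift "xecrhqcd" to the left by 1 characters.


Input: 'xecrhqcd', shift = 1
Operation: split at index 1 and swap parts
Front part s[0:1] = 'x'
Back part s[1:] = 'ecrhqcd'
Rotated = back + front = 'ecrhqcd' + 'x'
Result: ecrhqcdx


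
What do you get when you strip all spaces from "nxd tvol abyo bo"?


Input string: 'nxd tvol abyo bo'
Operation: remove all spaces
Words: 'nxd', 'tvol', 'abyo', 'bo'
Join without spaces: nxdtvolabyobo


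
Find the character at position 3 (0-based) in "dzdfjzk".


Input string: 'dzdfjzk'
Operation: get character at index 3
Index mapping: s[0]='d', s[1]='z', s[2]='d', s[3]='f'
Result: 'f'


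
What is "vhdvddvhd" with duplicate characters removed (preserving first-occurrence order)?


Input: 'vhdvddvhd'
Operation: keep first occurrence of each character
Scan: s[0]='v' new -> keep; s[1]='h' new -> keep; s[2]='d' new -> keep; s[3]='v' seen -> skip; s[4]='d' seen -> skip; s[5]='d' seen -> skip; s[6]='v' seen -> skip; s[7]='h' seen -> skip; s[8]='d' seen -> skip
Result: vhd


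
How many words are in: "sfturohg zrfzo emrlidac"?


Input string: 'sfturohg zrfzo emrlidac'
Operation: split by spaces
Words found: 'sfturohg', 'zrfzo', 'emrlidac'
Word count: 3


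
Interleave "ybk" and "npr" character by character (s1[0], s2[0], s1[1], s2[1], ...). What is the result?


String 1: 'ybk'
String 2: 'npr'
Operation: alternate characters
Pairs: 'y'+'n', 'b'+'p', 'k'+'r'
Result: ynbpkr


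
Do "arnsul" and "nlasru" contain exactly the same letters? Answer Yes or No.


String 1: 'arnsul' -> sorted: 'alnrsu'
String 2: 'nlasru' -> sorted: 'alnrsu'
Compare sorted forms: 'alnrsu' == 'alnrsu'
Anagram: Yes


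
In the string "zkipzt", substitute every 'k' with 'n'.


Input string: 'zkipzt'
Operation: replace 'k' with 'n'
Positions of 'k': 1
After replacement: znipzt


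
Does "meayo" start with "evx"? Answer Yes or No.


Input string: 'meayo'
Prefix to check: 'evx'
First 3 characters of input: 'mea'
Match: False
Result: No


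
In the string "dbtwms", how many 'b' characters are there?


Input string: 'dbtwms'
Target character: 'b'
Scan each position: s[1]='b'
Matches found at indices: 1
Total: 1


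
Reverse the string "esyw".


Input string: 'esyw'
Operation: reverse character order
Original order: 'e' -> 's' -> 'y' -> 'w'
Reversed order: 'w' -> 'y' -> 's' -> 'e'
Result: wyse


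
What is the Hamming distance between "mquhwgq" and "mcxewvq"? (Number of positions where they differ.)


String 1: 'mquhwgq'
String 2: 'mcxewvq'
Compare each position: pos 0: 'm'=='m', pos 1: 'q'!='c', pos 2: 'u'!='x', pos 3: 'h'!='e', pos 4: 'w'=='w', pos 5: 'g'!='v', pos 6: 'q'=='q'
Differing positions: 4
Hamming distance: 4


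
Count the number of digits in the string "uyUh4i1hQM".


Input string: 'uyUh4i1hQM'
Operation: count digit characters (0-9)
Scan: 'u', 'y', 'U', 'h', '4'(digit), 'i', '1'(digit), 'h', 'Q', 'M'
Digits found: 2
Result: 2


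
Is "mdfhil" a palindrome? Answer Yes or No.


Input string: 'mdfhil'
Reversed: 'lihfdm'
Compare pairs: s[0]='m' vs s[5]='l' (mismatch), s[1]='d' vs s[4]='i' (mismatch), s[2]='f' vs s[3]='h' (mismatch)
Palindrome: No


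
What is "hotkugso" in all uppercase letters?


Input string: 'hotkugso'
Operation: convert each letter to uppercase
Mapping: 'h'->'H', 'o'->'O', 't'->'T', 'k'->'K', 'u'->'U', 'g'->'G', 's'->'S', 'o'->'O'
Result: HOTKUGSO


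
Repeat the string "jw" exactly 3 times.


Input string: 'jw'
Operation: repeat 3 times
Concatenation: 'jw' + 'jw' + 'jw'
Result: jwjwjw


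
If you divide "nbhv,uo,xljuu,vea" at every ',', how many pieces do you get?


Input string: 'nbhv,uo,xljuu,vea'
Delimiter: ','
Split result: 'nbhv', 'uo', 'xljuu', 'vea'
Number of parts: 4


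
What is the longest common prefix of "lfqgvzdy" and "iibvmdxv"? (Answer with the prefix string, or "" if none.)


String 1: 'lfqgvzdy'
String 2: 'iibvmdxv'
Compare position by position:
pos 0: 'l' vs 'i' differ -> stop
Longest common prefix: "" (length 0)


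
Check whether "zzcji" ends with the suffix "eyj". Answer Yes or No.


Input string: 'zzcji'
Suffix to check: 'eyj'
Last 3 characters of input: 'cji'
Match: False
Result: No


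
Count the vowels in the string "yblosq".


Input string: 'yblosq'
Operation: count vowels (a, e, i, o, u)
Scan: s[0]='y', s[1]='b', s[2]='l', s[3]='o' (vowel), s[4]='s', s[5]='q'
Vowels found: 1
Result: 1


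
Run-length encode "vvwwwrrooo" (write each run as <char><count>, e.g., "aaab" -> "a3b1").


Input: 'vvwwwrrooo'
Operation: identify consecutive runs
Runs: 'vv' -> v2, 'www' -> w3, 'rr' -> r2, 'ooo' -> o3
Encoded: v2w3r2o3


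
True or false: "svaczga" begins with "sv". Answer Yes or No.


Input string: 'svaczga'
Prefix to check: 'sv'
First 2 characters of input: 'sv'
Match: True
Result: Yes


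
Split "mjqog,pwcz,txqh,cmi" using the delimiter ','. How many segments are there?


Input string: 'mjqog,pwcz,txqh,cmi'
Delimiter: ','
Split result: 'mjqog', 'pwcz', 'txqh', 'cmi'
Number of parts: 4


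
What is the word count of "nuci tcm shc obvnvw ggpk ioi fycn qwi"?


Input string: 'nuci tcm shc obvnvw ggpk ioi fycn qwi'
Operation: split by spaces
Words found: 'nuci', 'tcm', 'shc', 'obvnvw', 'ggpk', 'ioi', 'fycn', 'qwi'
Word count: 8


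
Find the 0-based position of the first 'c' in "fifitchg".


Input string: 'fifitchg'
Target: 'c'
Scanning left to right: s[0]='f', s[1]='i', s[2]='f', s[3]='i', s[4]='t', s[5]='c'
First match at index: 5


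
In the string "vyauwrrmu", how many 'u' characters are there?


Input string: 'vyauwrrmu'
Target character: 'u'
Scan each position: s[3]='u', s[8]='u'
Matches found at indices: 3, 8
Total: 2


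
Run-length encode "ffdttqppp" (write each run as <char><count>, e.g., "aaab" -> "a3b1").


Input: 'ffdttqppp'
Operation: identify consecutive runs
Runs: 'ff' -> f2, 'd' -> d1, 'tt' -> t2, 'q' -> q1, 'ppp' -> p3
Encoded: f2d1t2q1p3


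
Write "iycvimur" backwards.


Input string: 'iycvimur'
Operation: reverse character order
Original order: 'i' -> 'y' -> 'c' -> 'v' -> 'i' -> 'm' -> 'u' -> 'r'
Reversed order: 'r' -> 'u' -> 'm' -> 'i' -> 'v' -> 'c' -> 'y' -> 'i'
Result: rumivcyi


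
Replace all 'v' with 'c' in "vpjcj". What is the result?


Input string: 'vpjcj'
Operation: replace 'v' with 'c'
Positions of 'v': 0
After replacement: cpjcj


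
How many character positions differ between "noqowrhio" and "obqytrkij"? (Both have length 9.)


String 1: 'noqowrhio'
String 2: 'obqytrkij'
Compare each position: pos 0: 'n'!='o', pos 1: 'o'!='b', pos 2: 'q'=='q', pos 3: 'o'!='y', pos 4: 'w'!='t', pos 5: 'r'=='r', pos 6: 'h'!='k', pos 7: 'i'=='i', pos 8: 'o'!='j'
Differing positions: 6
Hamming distance: 6


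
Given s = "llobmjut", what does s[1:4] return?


Input string: 'llobmjut'
Operation: slice [1:4]
Extract characters: s[1]='l', s[2]='o', s[3]='b'
Result: lob


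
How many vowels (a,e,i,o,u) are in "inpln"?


Input string: 'inpln'
Operation: count vowels (a, e, i, o, u)
Scan: s[0]='i' (vowel), s[1]='n', s[2]='p', s[3]='l', s[4]='n'
Vowels found: 1
Result: 1


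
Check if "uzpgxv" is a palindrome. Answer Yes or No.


Input string: 'uzpgxv'
Reversed: 'vxgpzu'
Compare pairs: s[0]='u' vs s[5]='v' (mismatch), s[1]='z' vs s[4]='x' (mismatch), s[2]='p' vs s[3]='g' (mismatch)
Palindrome: No


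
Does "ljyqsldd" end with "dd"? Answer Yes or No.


Input string: 'ljyqsldd'
Suffix to check: 'dd'
Last 2 characters of input: 'dd'
Match: True
Result: Yes


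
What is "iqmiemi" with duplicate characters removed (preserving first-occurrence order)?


Input: 'iqmiemi'
Operation: keep first occurrence of each character
Scan: s[0]='i' new -> keep; s[1]='q' new -> keep; s[2]='m' new -> keep; s[3]='i' seen -> skip; s[4]='e' new -> keep; s[5]='m' seen -> skip; s[6]='i' seen -> skip
Result: iqme


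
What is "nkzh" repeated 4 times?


Input string: 'nkzh'
Operation: repeat 4 times
Concatenation: 'nkzh' + 'nkzh' + 'nkzh' + 'nkzh'
Result: nkzhnkzhnkzhnkzh


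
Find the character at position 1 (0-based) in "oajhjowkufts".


Input string: 'oajhjowkufts'
Operation: get character at index 1
Index mapping: s[0]='o', s[1]='a'
Result: 'a'


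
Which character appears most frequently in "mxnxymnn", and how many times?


Input: 'mxnxymnn'
Operation: tally each character
Counts: 'm':2, 'n':3, 'x':2, 'y':1
Maximum: 'n' appears 3 times


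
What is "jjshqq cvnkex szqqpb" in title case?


Input string: 'jjshqq cvnkex szqqpb'
Operation: capitalize first letter of each word
Word transformations: 'jjshqq'->'Jjshqq', 'cvnkex'->'Cvnkex', 'szqqpb'->'Szqqpb'
Result: Jjshqq Cvnkex Szqqpb


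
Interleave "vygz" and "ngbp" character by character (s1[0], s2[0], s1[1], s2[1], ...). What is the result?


String 1: 'vygz'
String 2: 'ngbp'
Operation: alternate characters
Pairs: 'v'+'n', 'y'+'g', 'g'+'b', 'z'+'p'
Result: vnyggbzp


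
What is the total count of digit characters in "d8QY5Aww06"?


Input string: 'd8QY5Aww06'
Operation: count digit characters (0-9)
Scan: 'd', '8'(digit), 'Q', 'Y', '5'(digit), 'A', 'w', 'w', '0'(digit), '6'(digit)
Digits found: 4
Result: 4


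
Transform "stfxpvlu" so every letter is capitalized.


Input string: 'stfxpvlu'
Operation: convert each letter to uppercase
Mapping: 's'->'S', 't'->'T', 'f'->'F', 'x'->'X', 'p'->'P', 'v'->'V', 'l'->'L', 'u'->'U'
Result: STFXPVLU


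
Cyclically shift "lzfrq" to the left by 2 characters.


Input: 'lzfrq', shift = 2
Operation: split at index 2 and swap parts
Front part s[0:2] = 'lz'
Back part s[2:] = 'frq'
Rotated = back + front = 'frq' + 'lz'
Result: frqlz


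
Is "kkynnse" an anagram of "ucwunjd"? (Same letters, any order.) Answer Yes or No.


String 1: 'ucwunjd' -> sorted: 'cdjnuuw'
String 2: 'kkynnse' -> sorted: 'ekknnsy'
Compare sorted forms: 'cdjnuuw' != 'ekknnsy'
Anagram: No


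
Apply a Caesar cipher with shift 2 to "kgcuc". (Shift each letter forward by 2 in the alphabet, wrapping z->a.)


Input: 'kgcuc', shift = 2
Operation: for each letter, (position + 2) mod 26
Mapping: 'k'(10+2=12)->'m', 'g'(6+2=8)->'i', 'c'(2+2=4)->'e', 'u'(20+2=22)->'w', 'c'(2+2=4)->'e'
Result: miewe


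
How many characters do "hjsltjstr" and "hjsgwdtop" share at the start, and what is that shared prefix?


String 1: 'hjsltjstr'
String 2: 'hjsgwdtop'
Compare position by position:
pos 0: 'h' vs 'h' match
pos 1: 'j' vs 'j' match
pos 2: 's' vs 's' match
pos 3: 'l' vs 'g' differ -> stop
Longest common prefix: "hjs" (length 3)


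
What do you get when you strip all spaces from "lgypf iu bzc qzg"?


Input string: 'lgypf iu bzc qzg'
Operation: remove all spaces
Words: 'lgypf', 'iu', 'bzc', 'qzg'
Join without spaces: lgypfiubzcqzg


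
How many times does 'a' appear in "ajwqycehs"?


Input string: 'ajwqycehs'
Target character: 'a'
Scan each position: s[0]='a'
Matches found at indices: 0
Total: 1


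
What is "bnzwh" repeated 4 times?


Input string: 'bnzwh'
Operation: repeat 4 times
Concatenation: 'bnzwh' + 'bnzwh' + 'bnzwh' + 'bnzwh'
Result: bnzwhbnzwhbnzwhbnzwh


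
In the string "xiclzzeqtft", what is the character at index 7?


Input string: 'xiclzzeqtft'
Operation: get character at index 7
Index mapping: s[0]='x', s[1]='i', s[2]='c', s[3]='l', s[4]='z', s[5]='z', s[6]='e', s[7]='q'
Result: 'q'


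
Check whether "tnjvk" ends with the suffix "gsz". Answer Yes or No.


Input string: 'tnjvk'
Suffix to check: 'gsz'
Last 3 characters of input: 'jvk'
Match: False
Result: No


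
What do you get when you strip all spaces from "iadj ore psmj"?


Input string: 'iadj ore psmj'
Operation: remove all spaces
Words: 'iadj', 'ore', 'psmj'
Join without spaces: iadjorepsmj


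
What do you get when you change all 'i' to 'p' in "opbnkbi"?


Input string: 'opbnkbi'
Operation: replace 'i' with 'p'
Positions of 'i': 6
After replacement: opbnkbp


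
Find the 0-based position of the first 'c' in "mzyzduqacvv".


Input string: 'mzyzduqacvv'
Target: 'c'
Scanning left to right: s[0]='m', s[1]='z', s[2]='y', s[3]='z', s[4]='d', s[5]='u', s[6]='q', s[7]='a', s[8]='c'
First match at index: 8


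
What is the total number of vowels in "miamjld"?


Input string: 'miamjld'
Operation: count vowels (a, e, i, o, u)
Scan: s[0]='m', s[1]='i' (vowel), s[2]='a' (vowel), s[3]='m', s[4]='j', s[5]='l', s[6]='d'
Vowels found: 2
Result: 2


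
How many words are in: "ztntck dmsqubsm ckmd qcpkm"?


Input string: 'ztntck dmsqubsm ckmd qcpkm'
Operation: split by spaces
Words found: 'ztntck', 'dmsqubsm', 'ckmd', 'qcpkm'
Word count: 4


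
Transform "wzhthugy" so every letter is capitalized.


Input string: 'wzhthugy'
Operation: convert each letter to uppercase
Mapping: 'w'->'W', 'z'->'Z', 'h'->'H', 't'->'T', 'h'->'H', 'u'->'U', 'g'->'G', 'y'->'Y'
Result: WZHTHUGY


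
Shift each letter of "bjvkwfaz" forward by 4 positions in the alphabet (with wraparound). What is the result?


Input: 'bjvkwfaz', shift = 4
Operation: for each letter, (position + 4) mod 26
Mapping: 'b'(1+4=5)->'f', 'j'(9+4=13)->'n', 'v'(21+4=25)->'z', 'k'(10+4=14)->'o', 'w'(22+4=26, 26 mod 26=0)->'a', 'f'(5+4=9)->'j', 'a'(0+4=4)->'e', 'z'(25+4=29, 29 mod 26=3)->'d'
Result: fnzoajed


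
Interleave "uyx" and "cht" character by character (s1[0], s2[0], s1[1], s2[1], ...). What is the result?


String 1: 'uyx'
String 2: 'cht'
Operation: alternate characters
Pairs: 'u'+'c', 'y'+'h', 'x'+'t'
Result: ucyhxt


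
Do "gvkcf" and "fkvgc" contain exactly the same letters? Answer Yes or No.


String 1: 'gvkcf' -> sorted: 'cfgkv'
String 2: 'fkvgc' -> sorted: 'cfgkv'
Compare sorted forms: 'cfgkv' == 'cfgkv'
Anagram: Yes


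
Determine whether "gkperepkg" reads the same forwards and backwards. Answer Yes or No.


Input string: 'gkperepkg'
Reversed: 'gkperepkg'
Compare pairs: s[0]='g' vs s[8]='g' (match), s[1]='k' vs s[7]='k' (match), s[2]='p' vs s[6]='p' (match), s[3]='e' vs s[5]='e' (match)
Palindrome: Yes


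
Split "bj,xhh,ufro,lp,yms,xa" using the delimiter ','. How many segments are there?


Input string: 'bj,xhh,ufro,lp,yms,xa'
Delimiter: ','
Split result: 'bj', 'xhh', 'ufro', 'lp', 'yms', 'xa'
Number of parts: 6


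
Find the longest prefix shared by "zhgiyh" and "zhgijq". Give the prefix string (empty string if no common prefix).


String 1: 'zhgiyh'
String 2: 'zhgijq'
Compare position by position:
pos 0: 'z' vs 'z' match
pos 1: 'h' vs 'h' match
pos 2: 'g' vs 'g' match
pos 3: 'i' vs 'i' match
pos 4: 'y' vs 'j' differ -> stop
Longest common prefix: "zhgi" (length 4)


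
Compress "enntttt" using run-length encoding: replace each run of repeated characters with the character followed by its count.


Input: 'enntttt'
Operation: identify consecutive runs
Runs: 'e' -> e1, 'nn' -> n2, 'tttt' -> t4
Encoded: e1n2t4


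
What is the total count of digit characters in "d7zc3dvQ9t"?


Input string: 'd7zc3dvQ9t'
Operation: count digit characters (0-9)
Scan: 'd', '7'(digit), 'z', 'c', '3'(digit), 'd', 'v', 'Q', '9'(digit), 't'
Digits found: 3
Result: 3


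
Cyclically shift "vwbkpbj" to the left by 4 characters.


Input: 'vwbkpbj', shift = 4
Operation: split at index 4 and swap parts
Front part s[0:4] = 'vwbk'
Back part s[4:] = 'pbj'
Rotated = back + front = 'pbj' + 'vwbk'
Result: pbjvwbk


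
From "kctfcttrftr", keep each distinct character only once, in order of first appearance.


Input: 'kctfcttrftr'
Operation: keep first occurrence of each character
Scan: s[0]='k' new -> keep; s[1]='c' new -> keep; s[2]='t' new -> keep; s[3]='f' new -> keep; s[4]='c' seen -> skip; s[5]='t' seen -> skip; s[6]='t' seen -> skip; s[7]='r' new -> keep; s[8]='f' seen -> skip; s[9]='t' seen -> skip; s[10]='r' seen -> skip
Result: kctfr


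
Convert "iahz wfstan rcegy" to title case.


Input string: 'iahz wfstan rcegy'
Operation: capitalize first letter of each word
Word transformations: 'iahz'->'Iahz', 'wfstan'->'Wfstan', 'rcegy'->'Rcegy'
Result: Iahz Wfstan Rcegy


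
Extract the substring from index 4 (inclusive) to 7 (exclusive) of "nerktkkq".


Input string: 'nerktkkq'
Operation: slice [4:7]
Extract characters: s[4]='t', s[5]='k', s[6]='k'
Result: tkk


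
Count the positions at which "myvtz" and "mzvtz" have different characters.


String 1: 'myvtz'
String 2: 'mzvtz'
Compare each position: pos 0: 'm'=='m', pos 1: 'y'!='z', pos 2: 'v'=='v', pos 3: 't'=='t', pos 4: 'z'=='z'
Differing positions: 1
Hamming distance: 1


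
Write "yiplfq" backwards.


Input string: 'yiplfq'
Operation: reverse character order
Original order: 'y' -> 'i' -> 'p' -> 'l' -> 'f' -> 'q'
Reversed order: 'q' -> 'f' -> 'l' -> 'p' -> 'i' -> 'y'
Result: qflpiy


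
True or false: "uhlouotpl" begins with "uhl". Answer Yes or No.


Input string: 'uhlouotpl'
Prefix to check: 'uhl'
First 3 characters of input: 'uhl'
Match: True
Result: Yes


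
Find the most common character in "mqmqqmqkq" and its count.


Input: 'mqmqqmqkq'
Operation: tally each character
Counts: 'k':1, 'm':3, 'q':5
Maximum: 'q' appears 5 times


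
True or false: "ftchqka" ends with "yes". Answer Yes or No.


Input string: 'ftchqka'
Suffix to check: 'yes'
Last 3 characters of input: 'qka'
Match: False
Result: No


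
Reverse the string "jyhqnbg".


Input string: 'jyhqnbg'
Operation: reverse character order
Original order: 'j' -> 'y' -> 'h' -> 'q' -> 'n' -> 'b' -> 'g'
Reversed order: 'g' -> 'b' -> 'n' -> 'q' -> 'h' -> 'y' -> 'j'
Result: gbnqhyj


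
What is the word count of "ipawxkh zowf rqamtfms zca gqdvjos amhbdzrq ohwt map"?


Input string: 'ipawxkh zowf rqamtfms zca gqdvjos amhbdzrq ohwt map'
Operation: split by spaces
Words found: 'ipawxkh', 'zowf', 'rqamtfms', 'zca', 'gqdvjos', 'amhbdzrq', 'ohwt', 'map'
Word count: 8


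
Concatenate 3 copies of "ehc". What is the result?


Input string: 'ehc'
Operation: repeat 3 times
Concatenation: 'ehc' + 'ehc' + 'ehc'
Result: ehcehcehc


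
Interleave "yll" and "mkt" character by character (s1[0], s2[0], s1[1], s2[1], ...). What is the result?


String 1: 'yll'
String 2: 'mkt'
Operation: alternate characters
Pairs: 'y'+'m', 'l'+'k', 'l'+'t'
Result: ymlklt


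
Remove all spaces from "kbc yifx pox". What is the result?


Input string: 'kbc yifx pox'
Operation: remove all spaces
Words: 'kbc', 'yifx', 'pox'
Join without spaces: kbcyifxpox


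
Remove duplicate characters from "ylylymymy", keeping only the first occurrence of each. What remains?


Input: 'ylylymymy'
Operation: keep first occurrence of each character
Scan: s[0]='y' new -> keep; s[1]='l' new -> keep; s[2]='y' seen -> skip; s[3]='l' seen -> skip; s[4]='y' seen -> skip; s[5]='m' new -> keep; s[6]='y' seen -> skip; s[7]='m' seen -> skip; s[8]='y' seen -> skip
Result: ylm


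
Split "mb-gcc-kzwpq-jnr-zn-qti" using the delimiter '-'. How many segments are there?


Input string: 'mb-gcc-kzwpq-jnr-zn-qti'
Delimiter: '-'
Split result: 'mb', 'gcc', 'kzwpq', 'jnr', 'zn', 'qti'
Number of parts: 6


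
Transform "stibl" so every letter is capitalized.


Input string: 'stibl'
Operation: convert each letter to uppercase
Mapping: 's'->'S', 't'->'T', 'i'->'I', 'b'->'B', 'l'->'L'
Result: STIBL


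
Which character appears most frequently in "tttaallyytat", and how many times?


Input: 'tttaallyytat'
Operation: tally each character
Counts: 'a':3, 'l':2, 't':5, 'y':2
Maximum: 't' appears 5 times


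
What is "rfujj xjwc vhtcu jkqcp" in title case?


Input string: 'rfujj xjwc vhtcu jkqcp'
Operation: capitalize first letter of each word
Word transformations: 'rfujj'->'Rfujj', 'xjwc'->'Xjwc', 'vhtcu'->'Vhtcu', 'jkqcp'->'Jkqcp'
Result: Rfujj Xjwc Vhtcu Jkqcp


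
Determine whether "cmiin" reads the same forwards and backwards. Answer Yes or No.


Input string: 'cmiin'
Reversed: 'niimc'
Compare pairs: s[0]='c' vs s[4]='n' (mismatch), s[1]='m' vs s[3]='i' (mismatch)
Palindrome: No


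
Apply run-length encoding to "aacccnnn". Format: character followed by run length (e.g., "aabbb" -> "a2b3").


Input: 'aacccnnn'
Operation: identify consecutive runs
Runs: 'aa' -> a2, 'ccc' -> c3, 'nnn' -> n3
Encoded: a2c3n3


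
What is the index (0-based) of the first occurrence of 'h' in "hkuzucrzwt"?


Input string: 'hkuzucrzwt'
Target: 'h'
Scanning left to right: s[0]='h'
First match at index: 0


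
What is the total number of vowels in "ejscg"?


Input string: 'ejscg'
Operation: count vowels (a, e, i, o, u)
Scan: s[0]='e' (vowel), s[1]='j', s[2]='s', s[3]='c', s[4]='g'
Vowels found: 1
Result: 1


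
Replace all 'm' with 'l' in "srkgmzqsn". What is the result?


Input string: 'srkgmzqsn'
Operation: replace 'm' with 'l'
Positions of 'm': 4
After replacement: srkglzqsn


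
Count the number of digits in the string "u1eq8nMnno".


Input string: 'u1eq8nMnno'
Operation: count digit characters (0-9)
Scan: 'u', '1'(digit), 'e', 'q', '8'(digit), 'n', 'M', 'n', 'n', 'o'
Digits found: 2
Result: 2


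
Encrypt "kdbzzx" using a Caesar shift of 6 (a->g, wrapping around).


Input: 'kdbzzx', shift = 6
Operation: for each letter, (position + 6) mod 26
Mapping: 'k'(10+6=16)->'q', 'd'(3+6=9)->'j', 'b'(1+6=7)->'h', 'z'(25+6=31, 31 mod 26=5)->'f', 'z'(25+6=31, 31 mod 26=5)->'f', 'x'(23+6=29, 29 mod 26=3)->'d'
Result: qjhffd


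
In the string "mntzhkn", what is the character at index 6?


Input string: 'mntzhkn'
Operation: get character at index 6
Index mapping: s[0]='m', s[1]='n', s[2]='t', s[3]='z', s[4]='h', s[5]='k', s[6]='n'
Result: 'n'


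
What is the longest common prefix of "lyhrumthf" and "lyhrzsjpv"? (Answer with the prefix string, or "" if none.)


String 1: 'lyhrumthf'
String 2: 'lyhrzsjpv'
Compare position by position:
pos 0: 'l' vs 'l' match
pos 1: 'y' vs 'y' match
pos 2: 'h' vs 'h' match
pos 3: 'r' vs 'r' match
pos 4: 'u' vs 'z' differ -> stop
Longest common prefix: "lyhr" (length 4)


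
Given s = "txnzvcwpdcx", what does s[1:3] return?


Input string: 'txnzvcwpdcx'
Operation: slice [1:3]
Extract characters: s[1]='x', s[2]='n'
Result: xn


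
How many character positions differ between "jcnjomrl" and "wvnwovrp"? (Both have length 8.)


String 1: 'jcnjomrl'
String 2: 'wvnwovrp'
Compare each position: pos 0: 'j'!='w', pos 1: 'c'!='v', pos 2: 'n'=='n', pos 3: 'j'!='w', pos 4: 'o'=='o', pos 5: 'm'!='v', pos 6: 'r'=='r', pos 7: 'l'!='p'
Differing positions: 5
Hamming distance: 5


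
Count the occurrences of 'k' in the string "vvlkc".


Input string: 'vvlkc'
Target character: 'k'
Scan each position: s[3]='k'
Matches found at indices: 3
Total: 1


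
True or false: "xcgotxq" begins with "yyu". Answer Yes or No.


Input string: 'xcgotxq'
Prefix to check: 'yyu'
First 3 characters of input: 'xcg'
Match: False
Result: No


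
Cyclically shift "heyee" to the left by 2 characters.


Input: 'heyee', shift = 2
Operation: split at index 2 and swap parts
Front part s[0:2] = 'he'
Back part s[2:] = 'yee'
Rotated = back + front = 'yee' + 'he'
Result: yeehe


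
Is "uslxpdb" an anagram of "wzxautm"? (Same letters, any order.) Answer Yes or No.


String 1: 'wzxautm' -> sorted: 'amtuwxz'
String 2: 'uslxpdb' -> sorted: 'bdlpsux'
Compare sorted forms: 'amtuwxz' != 'bdlpsux'
Anagram: No


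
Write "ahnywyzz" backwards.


Input string: 'ahnywyzz'
Operation: reverse character order
Original order: 'a' -> 'h' -> 'n' -> 'y' -> 'w' -> 'y' -> 'z' -> 'z'
Reversed order: 'z' -> 'z' -> 'y' -> 'w' -> 'y' -> 'n' -> 'h' -> 'a'
Result: zzywynha


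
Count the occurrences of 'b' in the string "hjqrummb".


Input string: 'hjqrummb'
Target character: 'b'
Scan each position: s[7]='b'
Matches found at indices: 7
Total: 1


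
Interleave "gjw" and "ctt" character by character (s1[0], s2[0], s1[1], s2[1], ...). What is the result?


String 1: 'gjw'
String 2: 'ctt'
Operation: alternate characters
Pairs: 'g'+'c', 'j'+'t', 'w'+'t'
Result: gcjtwt


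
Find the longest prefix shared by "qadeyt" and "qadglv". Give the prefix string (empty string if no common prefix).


String 1: 'qadeyt'
String 2: 'qadglv'
Compare position by position:
pos 0: 'q' vs 'q' match
pos 1: 'a' vs 'a' match
pos 2: 'd' vs 'd' match
pos 3: 'e' vs 'g' differ -> stop
Longest common prefix: "qad" (length 3)


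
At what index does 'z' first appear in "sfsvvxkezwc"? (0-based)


Input string: 'sfsvvxkezwc'
Target: 'z'
Scanning left to right: s[0]='s', s[1]='f', s[2]='s', s[3]='v', s[4]='v', s[5]='x', s[6]='k', s[7]='e', s[8]='z'
First match at index: 8


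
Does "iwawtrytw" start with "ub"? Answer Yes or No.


Input string: 'iwawtrytw'
Prefix to check: 'ub'
First 2 characters of input: 'iw'
Match: False
Result: No


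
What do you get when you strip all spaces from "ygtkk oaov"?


Input string: 'ygtkk oaov'
Operation: remove all spaces
Words: 'ygtkk', 'oaov'
Join without spaces: ygtkkoaov


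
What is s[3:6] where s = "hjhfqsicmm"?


Input string: 'hjhfqsicmm'
Operation: slice [3:6]
Extract characters: s[3]='f', s[4]='q', s[5]='s'
Result: fqs


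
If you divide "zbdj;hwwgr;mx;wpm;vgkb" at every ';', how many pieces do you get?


Input string: 'zbdj;hwwgr;mx;wpm;vgkb'
Delimiter: ';'
Split result: 'zbdj', 'hwwgr', 'mx', 'wpm', 'vgkb'
Number of parts: 5


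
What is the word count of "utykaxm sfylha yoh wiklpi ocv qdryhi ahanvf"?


Input string: 'utykaxm sfylha yoh wiklpi ocv qdryhi ahanvf'
Operation: split by spaces
Words found: 'utykaxm', 'sfylha', 'yoh', 'wiklpi', 'ocv', 'qdryhi', 'ahanvf'
Word count: 7


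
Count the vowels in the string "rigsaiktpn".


Input string: 'rigsaiktpn'
Operation: count vowels (a, e, i, o, u)
Scan: s[0]='r', s[1]='i' (vowel), s[2]='g', s[3]='s', s[4]='a' (vowel), s[5]='i' (vowel), s[6]='k', s[7]='t', s[8]='p', s[9]='n'
Vowels found: 3
Result: 3


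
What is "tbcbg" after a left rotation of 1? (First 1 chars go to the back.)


Input: 'tbcbg', shift = 1
Operation: split at index 1 and swap parts
Front part s[0:1] = 't'
Back part s[1:] = 'bcbg'
Rotated = back + front = 'bcbg' + 't'
Result: bcbgt


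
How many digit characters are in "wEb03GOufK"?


Input string: 'wEb03GOufK'
Operation: count digit characters (0-9)
Scan: 'w', 'E', 'b', '0'(digit), '3'(digit), 'G', 'O', 'u', 'f', 'K'
Digits found: 2
Result: 2


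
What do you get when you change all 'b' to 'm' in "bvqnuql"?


Input string: 'bvqnuql'
Operation: replace 'b' with 'm'
Positions of 'b': 0
After replacement: mvqnuql


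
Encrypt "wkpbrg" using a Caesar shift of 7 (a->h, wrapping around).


Input: 'wkpbrg', shift = 7
Operation: for each letter, (position + 7) mod 26
Mapping: 'w'(22+7=29, 29 mod 26=3)->'d', 'k'(10+7=17)->'r', 'p'(15+7=22)->'w', 'b'(1+7=8)->'i', 'r'(17+7=24)->'y', 'g'(6+7=13)->'n'
Result: drwiyn


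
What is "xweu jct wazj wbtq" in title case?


Input string: 'xweu jct wazj wbtq'
Operation: capitalize first letter of each word
Word transformations: 'xweu'->'Xweu', 'jct'->'Jct', 'wazj'->'Wazj', 'wbtq'->'Wbtq'
Result: Xweu Jct Wazj Wbtq


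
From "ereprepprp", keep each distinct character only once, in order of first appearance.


Input: 'ereprepprp'
Operation: keep first occurrence of each character
Scan: s[0]='e' new -> keep; s[1]='r' new -> keep; s[2]='e' seen -> skip; s[3]='p' new -> keep; s[4]='r' seen -> skip; s[5]='e' seen -> skip; s[6]='p' seen -> skip; s[7]='p' seen -> skip; s[8]='r' seen -> skip; s[9]='p' seen -> skip
Result: erp


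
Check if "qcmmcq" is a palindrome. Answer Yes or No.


Input string: 'qcmmcq'
Reversed: 'qcmmcq'
Compare pairs: s[0]='q' vs s[5]='q' (match), s[1]='c' vs s[4]='c' (match), s[2]='m' vs s[3]='m' (match)
Palindrome: Yes


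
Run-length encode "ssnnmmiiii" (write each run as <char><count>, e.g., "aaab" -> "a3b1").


Input: 'ssnnmmiiii'
Operation: identify consecutive runs
Runs: 'ss' -> s2, 'nn' -> n2, 'mm' -> m2, 'iiii' -> i4
Encoded: s2n2m2i4


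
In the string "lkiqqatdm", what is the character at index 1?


Input string: 'lkiqqatdm'
Operation: get character at index 1
Index mapping: s[0]='l', s[1]='k'
Result: 'k'


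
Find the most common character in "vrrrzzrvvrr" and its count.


Input: 'vrrrzzrvvrr'
Operation: tally each character
Counts: 'r':6, 'v':3, 'z':2
Maximum: 'r' appears 6 times


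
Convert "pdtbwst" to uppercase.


Input string: 'pdtbwst'
Operation: convert each letter to uppercase
Mapping: 'p'->'P', 'd'->'D', 't'->'T', 'b'->'B', 'w'->'W', 's'->'S', 't'->'T'
Result: PDTBWST


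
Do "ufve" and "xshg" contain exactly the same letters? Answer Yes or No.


String 1: 'ufve' -> sorted: 'efuv'
String 2: 'xshg' -> sorted: 'ghsx'
Compare sorted forms: 'efuv' != 'ghsx'
Anagram: No


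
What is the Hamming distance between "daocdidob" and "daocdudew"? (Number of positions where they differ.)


String 1: 'daocdidob'
String 2: 'daocdudew'
Compare each position: pos 0: 'd'=='d', pos 1: 'a'=='a', pos 2: 'o'=='o', pos 3: 'c'=='c', pos 4: 'd'=='d', pos 5: 'i'!='u', pos 6: 'd'=='d', pos 7: 'o'!='e', pos 8: 'b'!='w'
Differing positions: 3
Hamming distance: 3


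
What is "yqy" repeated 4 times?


Input string: 'yqy'
Operation: repeat 4 times
Concatenation: 'yqy' + 'yqy' + 'yqy' + 'yqy'
Result: yqyyqyyqyyqy


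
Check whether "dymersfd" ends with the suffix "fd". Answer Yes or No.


Input string: 'dymersfd'
Suffix to check: 'fd'
Last 2 characters of input: 'fd'
Match: True
Result: Yes


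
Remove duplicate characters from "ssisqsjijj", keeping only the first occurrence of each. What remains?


Input: 'ssisqsjijj'
Operation: keep first occurrence of each character
Scan: s[0]='s' new -> keep; s[1]='s' seen -> skip; s[2]='i' new -> keep; s[3]='s' seen -> skip; s[4]='q' new -> keep; s[5]='s' seen -> skip; s[6]='j' new -> keep; s[7]='i' seen -> skip; s[8]='j' seen -> skip; s[9]='j' seen -> skip
Result: siqj


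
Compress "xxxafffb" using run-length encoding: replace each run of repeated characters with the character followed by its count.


Input: 'xxxafffb'
Operation: identify consecutive runs
Runs: 'xxx' -> x3, 'a' -> a1, 'fff' -> f3, 'b' -> b1
Encoded: x3a1f3b1
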